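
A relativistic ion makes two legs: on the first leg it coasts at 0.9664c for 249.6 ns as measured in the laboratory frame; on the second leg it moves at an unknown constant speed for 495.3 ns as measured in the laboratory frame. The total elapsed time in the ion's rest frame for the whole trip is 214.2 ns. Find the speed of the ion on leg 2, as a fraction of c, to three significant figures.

β = 0.953

Leg 1: γ = 1/√(1 − 0.9664²) = 1/√0.06607 = 3.890; τ_1 = 249.6/3.890 = 64.16 ns.
Leg 2: speed unknown; τ_2 = 495.3/γ_2.
Total proper time: 64.16 + τ_2 = 214.2, so τ_2 = 214.2 − 64.16 = 150.0 ns.
γ_2 = 495.3/150.0 = 3.301; β = √(1 − 1/γ²) = √0.9082.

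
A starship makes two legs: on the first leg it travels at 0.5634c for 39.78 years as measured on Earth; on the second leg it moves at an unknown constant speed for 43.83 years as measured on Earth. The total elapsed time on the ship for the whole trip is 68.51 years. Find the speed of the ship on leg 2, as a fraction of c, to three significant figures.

β = 0.582

Leg 1: γ = 1/√(1 − 0.5634²) = 1/√0.6826 = 1.210; τ_1 = 39.78/1.210 = 32.87 years.
Leg 2: speed unknown; τ_2 = 43.83/γ_2.
Total proper time: 32.87 + τ_2 = 68.51, so τ_2 = 68.51 − 32.87 = 35.64 years.
γ_2 = 43.83/35.64 = 1.230; β = √(1 − 1/γ²) = √0.3386.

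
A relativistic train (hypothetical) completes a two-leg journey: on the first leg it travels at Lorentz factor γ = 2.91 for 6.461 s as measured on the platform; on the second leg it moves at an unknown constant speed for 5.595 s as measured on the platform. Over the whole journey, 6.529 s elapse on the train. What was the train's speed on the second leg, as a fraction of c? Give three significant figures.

Leg 1: γ = 2.91; τ_1 = 6.461/2.910 = 2.220 s.
Leg 2: speed unknown; τ_2 = 5.595/γ_2.
Total proper time: 2.220 + τ_2 = 6.529, so τ_2 = 6.529 − 2.220 = 4.309 s.
γ_2 = 5.595/4.309 = 1.299; β = √(1 − 1/γ²) = √0.4069.

β = 0.638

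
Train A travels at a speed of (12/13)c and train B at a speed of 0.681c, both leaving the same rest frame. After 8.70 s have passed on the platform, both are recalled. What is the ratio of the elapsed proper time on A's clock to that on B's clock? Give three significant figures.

τ_A/τ_B = 0.525

A: γ = 1/√(1 − (12/13)²) = 13/5 = 2.600. B: γ = 1/√(1 − 0.681²) = 1/√0.5362 = 1.366.
τ_A/τ_B = γ_B/γ_A = 1.366/2.600 = 0.5252, so τ_A/τ_B = 0.5252.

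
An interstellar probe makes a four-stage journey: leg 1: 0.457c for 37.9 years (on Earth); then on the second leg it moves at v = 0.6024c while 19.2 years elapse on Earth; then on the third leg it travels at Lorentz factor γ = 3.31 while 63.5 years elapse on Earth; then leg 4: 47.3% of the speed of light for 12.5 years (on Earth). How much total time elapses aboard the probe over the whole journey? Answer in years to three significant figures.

Leg 1: γ = 1/√(1 − 0.457²) = 1/√0.7912 = 1.124; τ_1 = 37.9/1.124 = 33.71 years.
Leg 2: γ = 1/√(1 − 0.6024²) = 1/√0.6371 = 1.253; τ_2 = 19.2/1.253 = 15.33 years.
Leg 3: γ = 3.31; τ_3 = 63.5/3.310 = 19.18 years.
Leg 4: β = 0.473; γ = 1/√(1 − 0.473²) = 1/√0.7763 = 1.135; τ_4 = 12.5/1.135 = 11.01 years.
Total: 33.71 + 15.33 + 19.18 + 11.01 years.

τ = 79.2 years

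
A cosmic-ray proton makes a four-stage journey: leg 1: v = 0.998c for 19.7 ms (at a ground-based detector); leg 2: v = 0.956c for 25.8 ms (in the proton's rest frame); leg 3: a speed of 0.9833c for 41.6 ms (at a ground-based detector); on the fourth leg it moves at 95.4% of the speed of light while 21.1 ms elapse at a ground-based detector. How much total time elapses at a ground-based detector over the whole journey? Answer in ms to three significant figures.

Δt = 170 ms

Leg 1: 19.7 ms is already measured at a ground-based detector.
Leg 2: γ = 1/√(1 − 0.956²) = 1/√0.08606 = 3.409; Δt_2 = 3.409 × 25.8 = 87.94 ms.
Leg 3: 41.6 ms is already measured at a ground-based detector.
Leg 4: 21.1 ms is already measured at a ground-based detector.
Total: 19.70 + 87.94 + 41.60 + 21.10 ms.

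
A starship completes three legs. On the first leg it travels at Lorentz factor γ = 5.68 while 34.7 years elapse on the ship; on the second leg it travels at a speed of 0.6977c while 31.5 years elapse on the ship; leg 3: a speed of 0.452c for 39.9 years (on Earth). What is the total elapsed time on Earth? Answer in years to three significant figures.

Δt = 281 years

Leg 1: γ = 5.68; Δt_1 = 5.680 × 34.7 = 197.1 years.
Leg 2: γ = 1/√(1 − 0.6977²) = 1/√0.5132 = 1.396; Δt_2 = 1.396 × 31.5 = 43.97 years.
Leg 3: 39.9 years is already measured on Earth.
Total: 197.1 + 43.97 + 39.90 years.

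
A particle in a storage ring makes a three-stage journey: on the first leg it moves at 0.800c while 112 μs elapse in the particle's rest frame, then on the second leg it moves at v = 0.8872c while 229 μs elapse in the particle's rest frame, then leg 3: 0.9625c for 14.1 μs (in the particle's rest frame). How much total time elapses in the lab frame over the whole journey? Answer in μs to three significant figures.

Leg 1: γ = 1/√(1 − 0.800²) = 5/3 ≈ 1.667; Δt_1 = 1.667 × 112 = 186.7 μs.
Leg 2: γ = 1/√(1 − 0.8872²) = 1/√0.2129 = 2.167; Δt_2 = 2.167 × 229 = 496.3 μs.
Leg 3: γ = 1/√(1 − 0.9625²) = 1/√0.07359 = 3.686; Δt_3 = 3.686 × 14.1 = 51.98 μs.
Total: 186.7 + 496.3 + 51.98 μs.

Δt = 735 μs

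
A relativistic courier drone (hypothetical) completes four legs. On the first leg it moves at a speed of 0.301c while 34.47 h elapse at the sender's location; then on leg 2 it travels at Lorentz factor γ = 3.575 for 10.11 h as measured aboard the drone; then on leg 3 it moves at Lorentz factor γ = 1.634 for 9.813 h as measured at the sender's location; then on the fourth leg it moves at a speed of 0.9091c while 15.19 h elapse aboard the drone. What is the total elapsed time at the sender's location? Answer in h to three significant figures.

Leg 1: 34.47 h is already measured at the sender's location.
Leg 2: γ = 3.575; Δt_2 = 3.575 × 10.11 = 36.14 h.
Leg 3: 9.813 h is already measured at the sender's location.
Leg 4: γ = 1/√(1 − 0.9091²) = 1/√0.1735 = 2.401; Δt_4 = 2.401 × 15.19 = 36.46 h.
Total: 34.47 + 36.14 + 9.813 + 36.46 h.

Δt = 117 h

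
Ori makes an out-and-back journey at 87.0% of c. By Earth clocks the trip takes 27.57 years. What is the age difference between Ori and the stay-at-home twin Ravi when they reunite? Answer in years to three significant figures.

Δt − τ = 14.0 years

β = 0.870; γ = 1/√(1 − 0.870²) = 1/√0.2431 = 2.028
Ori's elapsed proper time: τ = 27.57/2.028 = 13.59 years.
Age gap = Δt − τ = 27.57 − 13.59 years.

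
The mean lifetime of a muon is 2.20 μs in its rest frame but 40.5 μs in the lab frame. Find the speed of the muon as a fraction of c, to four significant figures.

γ = Δt/τ₀ = 40.5/2.20 = 18.41
β = √(1 − 1/γ²) = √(1 − 0.002951) = √0.9970

v = 0.9985c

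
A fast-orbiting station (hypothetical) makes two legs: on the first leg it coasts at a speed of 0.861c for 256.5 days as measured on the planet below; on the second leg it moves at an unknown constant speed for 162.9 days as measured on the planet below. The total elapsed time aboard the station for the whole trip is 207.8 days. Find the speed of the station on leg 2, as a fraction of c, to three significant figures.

β = 0.880

Leg 1: γ = 1/√(1 − 0.861²) = 1/√0.2587 = 1.966; τ_1 = 256.5/1.966 = 130.5 days.
Leg 2: speed unknown; τ_2 = 162.9/γ_2.
Total proper time: 130.5 + τ_2 = 207.8, so τ_2 = 207.8 − 130.5 = 77.34 days.
γ_2 = 162.9/77.34 = 2.106; β = √(1 − 1/γ²) = √0.7746.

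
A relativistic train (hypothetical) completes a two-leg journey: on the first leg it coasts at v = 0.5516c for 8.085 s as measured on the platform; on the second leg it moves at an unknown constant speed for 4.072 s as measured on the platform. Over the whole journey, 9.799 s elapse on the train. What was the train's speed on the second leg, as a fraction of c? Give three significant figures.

β = 0.661

Leg 1: γ = 1/√(1 − 0.5516²) = 1/√0.6957 = 1.199; τ_1 = 8.085/1.199 = 6.744 s.
Leg 2: speed unknown; τ_2 = 4.072/γ_2.
Total proper time: 6.744 + τ_2 = 9.799, so τ_2 = 9.799 − 6.744 = 3.055 s.
γ_2 = 4.072/3.055 = 1.333; β = √(1 − 1/γ²) = √0.4370.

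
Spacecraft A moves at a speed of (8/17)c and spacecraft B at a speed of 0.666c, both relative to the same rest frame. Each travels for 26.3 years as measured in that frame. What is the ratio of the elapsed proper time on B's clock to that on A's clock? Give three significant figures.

τ_B/τ_A = 0.845

A: γ = 1/√(1 − (8/17)²) = 17/15 ≈ 1.133. B: γ = 1/√(1 − 0.666²) = 1/√0.5564 = 1.341.
τ_A/τ_B = γ_B/γ_A = 1.341/1.133 = 1.183, so τ_B/τ_A = 0.8454.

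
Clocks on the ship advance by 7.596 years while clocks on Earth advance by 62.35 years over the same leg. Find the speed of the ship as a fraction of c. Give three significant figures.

The proper time is measured on the ship (both events occur at the ship's location); Δt is measured on Earth. γ = Δt/τ = 62.35/7.596 = 8.208.
β = √(1 − 1/γ²) = √(1 − 0.01484) = √0.9852

β = 0.993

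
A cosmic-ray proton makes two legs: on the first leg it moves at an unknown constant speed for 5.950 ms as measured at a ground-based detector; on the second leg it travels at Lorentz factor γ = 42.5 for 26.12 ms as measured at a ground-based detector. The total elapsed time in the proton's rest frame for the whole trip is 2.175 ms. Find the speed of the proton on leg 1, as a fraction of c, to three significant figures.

Leg 1: speed unknown; τ_1 = 5.950/γ_1.
Leg 2: γ = 42.5; τ_2 = 26.12/42.50 = 0.6146 ms.
Total proper time: τ_1 + 0.6146 = 2.175, so τ_1 = 2.175 − 0.6146 = 1.560 ms.
γ_1 = 5.950/1.560 = 3.813; β = √(1 − 1/γ²) = √0.9312.

β = 0.965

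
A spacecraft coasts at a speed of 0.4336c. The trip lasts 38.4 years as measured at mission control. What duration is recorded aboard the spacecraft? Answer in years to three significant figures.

γ = 1/√(1 − 0.4336²) = 1/√0.8120 = 1.110
The interval measured at mission control is the dilated one; the clock aboard the spacecraft measures the proper time τ = Δt/γ = 38.4/1.110 years.

τ = 34.6 years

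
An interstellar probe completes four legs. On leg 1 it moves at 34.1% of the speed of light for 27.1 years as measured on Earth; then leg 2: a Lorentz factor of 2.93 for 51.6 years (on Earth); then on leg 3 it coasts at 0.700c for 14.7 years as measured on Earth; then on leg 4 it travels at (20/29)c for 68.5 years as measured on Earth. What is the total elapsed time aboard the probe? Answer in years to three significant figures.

Leg 1: β = 0.341; γ = 1/√(1 − 0.341²) = 1/√0.8837 = 1.064; τ_1 = 27.1/1.064 = 25.48 years.
Leg 2: γ = 2.93; τ_2 = 51.6/2.930 = 17.61 years.
Leg 3: γ = 1/√(1 − 0.700²) = 1/√0.5100 = 1.400; τ_3 = 14.7/1.400 = 10.50 years.
Leg 4: γ = 1/√(1 − (20/29)²) = 29/21 ≈ 1.381; τ_4 = 68.5/1.381 = 49.60 years.
Total: 25.48 + 17.61 + 10.50 + 49.60 years.

τ = 103 years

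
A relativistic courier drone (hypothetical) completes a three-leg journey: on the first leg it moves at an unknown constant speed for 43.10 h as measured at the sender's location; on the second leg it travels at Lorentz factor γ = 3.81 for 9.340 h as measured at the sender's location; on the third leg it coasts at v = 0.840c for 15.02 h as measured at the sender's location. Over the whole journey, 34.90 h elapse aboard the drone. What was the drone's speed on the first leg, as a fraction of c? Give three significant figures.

Leg 1: speed unknown; τ_1 = 43.10/γ_1.
Leg 2: γ = 3.81; τ_2 = 9.340/3.810 = 2.451 h.
Leg 3: γ = 1/√(1 − 0.840²) = 1/√0.2944 = 1.843; τ_3 = 15.02/1.843 = 8.150 h.
Total proper time: τ_1 + 2.451 + 8.150 = 34.90, so τ_1 = 34.90 − 10.60 = 24.30 h.
γ_1 = 43.10/24.30 = 1.774; β = √(1 − 1/γ²) = √0.6822.

β = 0.826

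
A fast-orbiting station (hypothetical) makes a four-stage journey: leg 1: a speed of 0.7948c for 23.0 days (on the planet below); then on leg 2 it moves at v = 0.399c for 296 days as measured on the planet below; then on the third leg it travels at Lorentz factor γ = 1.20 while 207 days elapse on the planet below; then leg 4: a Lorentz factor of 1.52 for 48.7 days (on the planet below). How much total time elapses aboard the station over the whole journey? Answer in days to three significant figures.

τ = 490 days

Leg 1: γ = 1/√(1 − 0.7948²) = 1/√0.3683 = 1.648; τ_1 = 23.0/1.648 = 13.96 days.
Leg 2: γ = 1/√(1 − 0.399²) = 1/√0.8408 = 1.091; τ_2 = 296/1.091 = 271.4 days.
Leg 3: γ = 1.20; τ_3 = 207/1.200 = 172.5 days.
Leg 4: γ = 1.52; τ_4 = 48.7/1.520 = 32.04 days.
Total: 13.96 + 271.4 + 172.5 + 32.04 days.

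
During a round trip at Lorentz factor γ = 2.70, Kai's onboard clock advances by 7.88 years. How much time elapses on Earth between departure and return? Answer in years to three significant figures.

γ = 2.70
Earth-frame duration is the dilated interval: Δt = γτ = 2.700 × 7.88 years.

Δt = 21.3 years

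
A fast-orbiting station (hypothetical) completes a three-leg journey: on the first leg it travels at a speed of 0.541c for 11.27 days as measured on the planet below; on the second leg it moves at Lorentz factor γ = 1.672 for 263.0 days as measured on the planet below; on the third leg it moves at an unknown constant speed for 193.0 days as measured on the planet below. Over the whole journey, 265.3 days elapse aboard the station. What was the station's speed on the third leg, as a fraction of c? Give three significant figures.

β = 0.860

Leg 1: γ = 1/√(1 − 0.541²) = 1/√0.7073 = 1.189; τ_1 = 11.27/1.189 = 9.478 days.
Leg 2: γ = 1.672; τ_2 = 263.0/1.672 = 157.3 days.
Leg 3: speed unknown; τ_3 = 193.0/γ_3.
Total proper time: 9.478 + 157.3 + τ_3 = 265.3, so τ_3 = 265.3 − 166.8 = 98.53 days.
γ_3 = 193.0/98.53 = 1.959; β = √(1 − 1/γ²) = √0.7394.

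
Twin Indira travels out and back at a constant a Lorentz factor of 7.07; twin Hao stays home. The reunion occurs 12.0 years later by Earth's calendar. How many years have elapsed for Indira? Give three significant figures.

τ = 1.70 years

γ = 7.07
Indira's clock measures proper time along the trip: τ = Δt/γ = 12.0/7.070 years.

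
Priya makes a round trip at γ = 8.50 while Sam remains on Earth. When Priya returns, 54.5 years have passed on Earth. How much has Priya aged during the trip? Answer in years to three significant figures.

γ = 8.50
Priya's clock measures proper time along the trip: τ = Δt/γ = 54.5/8.500 years.

τ = 6.41 years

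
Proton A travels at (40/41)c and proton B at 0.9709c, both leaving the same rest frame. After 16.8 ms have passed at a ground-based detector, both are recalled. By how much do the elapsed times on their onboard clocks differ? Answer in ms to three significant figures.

|τ_A − τ_B| = 0.336 ms

A: γ = 1/√(1 − (40/41)²) = 41/9 ≈ 4.556; τ_A = 16.8/4.556 = 3.688 ms.
B: γ = 1/√(1 − 0.9709²) = 1/√0.05735 = 4.176; τ_B = 16.8/4.176 = 4.023 ms.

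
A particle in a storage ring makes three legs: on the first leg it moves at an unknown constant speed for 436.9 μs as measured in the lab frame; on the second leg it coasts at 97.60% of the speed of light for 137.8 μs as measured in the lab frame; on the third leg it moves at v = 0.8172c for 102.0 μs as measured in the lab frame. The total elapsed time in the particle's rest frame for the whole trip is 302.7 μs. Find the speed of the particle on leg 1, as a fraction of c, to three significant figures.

β = 0.872

Leg 1: speed unknown; τ_1 = 436.9/γ_1.
Leg 2: β = 0.9760; γ = 1/√(1 − 0.9760²) = 1/√0.04742 = 4.592; τ_2 = 137.8/4.592 = 30.01 μs.
Leg 3: γ = 1/√(1 − 0.8172²) = 1/√0.3322 = 1.735; τ_3 = 102.0/1.735 = 58.79 μs.
Total proper time: τ_1 + 30.01 + 58.79 = 302.7, so τ_1 = 302.7 − 88.80 = 213.9 μs.
γ_1 = 436.9/213.9 = 2.043; β = √(1 − 1/γ²) = √0.7603.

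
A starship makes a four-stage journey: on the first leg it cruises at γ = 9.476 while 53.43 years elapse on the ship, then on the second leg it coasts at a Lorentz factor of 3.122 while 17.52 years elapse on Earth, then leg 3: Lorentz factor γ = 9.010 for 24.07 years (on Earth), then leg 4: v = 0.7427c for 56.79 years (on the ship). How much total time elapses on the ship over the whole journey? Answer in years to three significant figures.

τ = 119 years

Leg 1: 53.43 years is already measured on the ship.
Leg 2: γ = 3.122; τ_2 = 17.52/3.122 = 5.612 years.
Leg 3: γ = 9.010; τ_3 = 24.07/9.010 = 2.671 years.
Leg 4: 56.79 years is already measured on the ship.
Total: 53.43 + 5.612 + 2.671 + 56.79 years.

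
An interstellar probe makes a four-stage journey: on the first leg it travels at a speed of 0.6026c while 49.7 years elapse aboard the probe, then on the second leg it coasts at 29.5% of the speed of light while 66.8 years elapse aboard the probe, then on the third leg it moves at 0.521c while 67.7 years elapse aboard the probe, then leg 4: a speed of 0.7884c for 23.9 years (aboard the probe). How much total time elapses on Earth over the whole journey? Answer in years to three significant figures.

Δt = 250 years

Leg 1: γ = 1/√(1 − 0.6026²) = 1/√0.6369 = 1.253; Δt_1 = 1.253 × 49.7 = 62.28 years.
Leg 2: β = 0.295; γ = 1/√(1 − 0.295²) = 1/√0.9130 = 1.047; Δt_2 = 1.047 × 66.8 = 69.91 years.
Leg 3: γ = 1/√(1 − 0.521²) = 1/√0.7286 = 1.172; Δt_3 = 1.172 × 67.7 = 79.32 years.
Leg 4: γ = 1/√(1 − 0.7884²) = 1/√0.3784 = 1.626; Δt_4 = 1.626 × 23.9 = 38.85 years.
Total: 62.28 + 69.91 + 79.32 + 38.85 years.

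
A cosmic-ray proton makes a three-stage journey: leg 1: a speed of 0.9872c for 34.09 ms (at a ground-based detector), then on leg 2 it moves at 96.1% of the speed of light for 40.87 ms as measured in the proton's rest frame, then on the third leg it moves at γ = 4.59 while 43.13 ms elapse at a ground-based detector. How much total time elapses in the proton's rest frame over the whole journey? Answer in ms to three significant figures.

τ = 55.7 ms

Leg 1: γ = 1/√(1 − 0.9872²) = 1/√0.02544 = 6.270; τ_1 = 34.09/6.270 = 5.437 ms.
Leg 2: 40.87 ms is already measured in the proton's rest frame.
Leg 3: γ = 4.59; τ_3 = 43.13/4.590 = 9.397 ms.
Total: 5.437 + 40.87 + 9.397 ms.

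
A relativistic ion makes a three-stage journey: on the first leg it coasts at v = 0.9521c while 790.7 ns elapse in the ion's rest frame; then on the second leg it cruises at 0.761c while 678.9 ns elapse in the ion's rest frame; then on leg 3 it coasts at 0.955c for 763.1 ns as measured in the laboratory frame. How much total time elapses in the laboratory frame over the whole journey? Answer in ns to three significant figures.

Δt = 4400 ns

Leg 1: γ = 1/√(1 − 0.9521²) = 1/√0.09351 = 3.270; Δt_1 = 3.270 × 790.7 = 2586 ns.
Leg 2: γ = 1/√(1 − 0.761²) = 1/√0.4209 = 1.541; Δt_2 = 1.541 × 678.9 = 1046 ns.
Leg 3: 763.1 ns is already measured in the laboratory frame.
Total: 2586 + 1046 + 763.1 ns.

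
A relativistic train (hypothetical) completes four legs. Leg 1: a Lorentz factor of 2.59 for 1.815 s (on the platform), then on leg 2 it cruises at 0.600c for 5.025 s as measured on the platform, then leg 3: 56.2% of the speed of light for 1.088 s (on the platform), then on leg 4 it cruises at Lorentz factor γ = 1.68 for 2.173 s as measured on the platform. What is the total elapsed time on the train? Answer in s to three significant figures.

Leg 1: γ = 2.59; τ_1 = 1.815/2.590 = 0.7008 s.
Leg 2: γ = 1/√(1 − 0.600²) = 5/4 = 1.250; τ_2 = 5.025/1.250 = 4.020 s.
Leg 3: β = 0.562; γ = 1/√(1 − 0.562²) = 1/√0.6842 = 1.209; τ_3 = 1.088/1.209 = 0.8999 s.
Leg 4: γ = 1.68; τ_4 = 2.173/1.680 = 1.293 s.
Total: 0.7008 + 4.020 + 0.8999 + 1.293 s.

τ = 6.91 s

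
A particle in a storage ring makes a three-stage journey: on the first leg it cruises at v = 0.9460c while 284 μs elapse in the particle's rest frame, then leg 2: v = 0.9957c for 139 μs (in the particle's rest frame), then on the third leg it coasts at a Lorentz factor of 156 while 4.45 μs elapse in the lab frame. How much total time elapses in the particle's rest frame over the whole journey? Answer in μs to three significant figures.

Leg 1: 284 μs is already measured in the particle's rest frame.
Leg 2: 139 μs is already measured in the particle's rest frame.
Leg 3: γ = 156; τ_3 = 4.45/156.0 = 0.02853 μs.
Total: 284.0 + 139.0 + 0.02853 μs.

τ = 423 μs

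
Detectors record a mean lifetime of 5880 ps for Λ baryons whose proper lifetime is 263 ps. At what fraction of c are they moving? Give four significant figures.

β = 0.9990

γ = Δt/τ₀ = 5880/263 = 22.36
β = √(1 − 1/γ²) = √(1 − 0.002001) = √0.9980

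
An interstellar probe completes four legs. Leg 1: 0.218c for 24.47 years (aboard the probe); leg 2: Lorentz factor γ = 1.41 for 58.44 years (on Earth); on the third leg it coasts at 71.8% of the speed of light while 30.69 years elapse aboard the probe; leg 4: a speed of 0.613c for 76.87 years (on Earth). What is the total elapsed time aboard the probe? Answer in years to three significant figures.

τ = 157 years

Leg 1: 24.47 years is already measured aboard the probe.
Leg 2: γ = 1.41; τ_2 = 58.44/1.410 = 41.45 years.
Leg 3: 30.69 years is already measured aboard the probe.
Leg 4: γ = 1/√(1 − 0.613²) = 1/√0.6242 = 1.266; τ_4 = 76.87/1.266 = 60.73 years.
Total: 24.47 + 41.45 + 30.69 + 60.73 years.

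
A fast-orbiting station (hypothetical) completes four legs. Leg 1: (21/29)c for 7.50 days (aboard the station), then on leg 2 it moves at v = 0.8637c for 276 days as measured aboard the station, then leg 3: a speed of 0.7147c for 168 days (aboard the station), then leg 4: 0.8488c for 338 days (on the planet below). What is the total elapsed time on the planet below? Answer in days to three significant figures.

Leg 1: γ = 1/√(1 − (21/29)²) = 29/20 = 1.450; Δt_1 = 1.450 × 7.50 = 10.88 days.
Leg 2: γ = 1/√(1 − 0.8637²) = 1/√0.2540 = 1.984; Δt_2 = 1.984 × 276 = 547.6 days.
Leg 3: γ = 1/√(1 − 0.7147²) = 1/√0.4892 = 1.430; Δt_3 = 1.430 × 168 = 240.2 days.
Leg 4: 338 days is already measured on the planet below.
Total: 10.88 + 547.6 + 240.2 + 338.0 days.

Δt = 1140 days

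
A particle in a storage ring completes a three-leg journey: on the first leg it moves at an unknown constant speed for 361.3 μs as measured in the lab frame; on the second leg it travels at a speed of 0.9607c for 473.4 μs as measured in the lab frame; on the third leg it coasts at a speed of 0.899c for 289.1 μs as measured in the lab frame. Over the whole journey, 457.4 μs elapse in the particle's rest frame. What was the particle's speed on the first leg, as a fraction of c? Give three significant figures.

β = 0.834

Leg 1: speed unknown; τ_1 = 361.3/γ_1.
Leg 2: γ = 1/√(1 − 0.9607²) = 1/√0.07706 = 3.602; τ_2 = 473.4/3.602 = 131.4 μs.
Leg 3: γ = 1/√(1 − 0.899²) = 1/√0.1918 = 2.283; τ_3 = 289.1/2.283 = 126.6 μs.
Total proper time: τ_1 + 131.4 + 126.6 = 457.4, so τ_1 = 457.4 − 258.0 = 199.4 μs.
γ_1 = 361.3/199.4 = 1.812; β = √(1 − 1/γ²) = √0.6955.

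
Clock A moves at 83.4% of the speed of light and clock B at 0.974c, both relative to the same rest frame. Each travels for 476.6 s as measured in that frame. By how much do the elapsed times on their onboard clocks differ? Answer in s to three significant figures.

A: β = 0.834; γ = 1/√(1 − 0.834²) = 1/√0.3044 = 1.812; τ_A = 476.6/1.812 = 263.0 s.
B: γ = 1/√(1 − 0.974²) = 1/√0.05132 = 4.414; τ_B = 476.6/4.414 = 108.0 s.

|τ_A − τ_B| = 155 s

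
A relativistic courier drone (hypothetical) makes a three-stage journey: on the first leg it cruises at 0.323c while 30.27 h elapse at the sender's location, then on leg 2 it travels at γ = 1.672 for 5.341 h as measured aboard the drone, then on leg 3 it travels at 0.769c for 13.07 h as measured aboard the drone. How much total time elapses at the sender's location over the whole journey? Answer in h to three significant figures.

Δt = 59.6 h

Leg 1: 30.27 h is already measured at the sender's location.
Leg 2: γ = 1.672; Δt_2 = 1.672 × 5.341 = 8.930 h.
Leg 3: γ = 1/√(1 − 0.769²) = 1/√0.4086 = 1.564; Δt_3 = 1.564 × 13.07 = 20.45 h.
Total: 30.27 + 8.930 + 20.45 h.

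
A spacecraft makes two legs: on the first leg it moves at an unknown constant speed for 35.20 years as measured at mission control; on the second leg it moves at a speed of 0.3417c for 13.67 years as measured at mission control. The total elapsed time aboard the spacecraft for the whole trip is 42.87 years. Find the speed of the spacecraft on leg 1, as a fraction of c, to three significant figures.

β = 0.522

Leg 1: speed unknown; τ_1 = 35.20/γ_1.
Leg 2: γ = 1/√(1 − 0.3417²) = 1/√0.8832 = 1.064; τ_2 = 13.67/1.064 = 12.85 years.
Total proper time: τ_1 + 12.85 = 42.87, so τ_1 = 42.87 − 12.85 = 30.02 years.
γ_1 = 35.20/30.02 = 1.172; β = √(1 − 1/γ²) = √0.2725.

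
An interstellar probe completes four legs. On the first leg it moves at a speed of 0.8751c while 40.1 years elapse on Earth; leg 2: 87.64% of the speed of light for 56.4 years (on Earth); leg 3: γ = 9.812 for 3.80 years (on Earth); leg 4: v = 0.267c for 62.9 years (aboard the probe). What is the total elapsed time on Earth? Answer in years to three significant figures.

Leg 1: 40.1 years is already measured on Earth.
Leg 2: 56.4 years is already measured on Earth.
Leg 3: 3.80 years is already measured on Earth.
Leg 4: γ = 1/√(1 − 0.267²) = 1/√0.9287 = 1.038; Δt_4 = 1.038 × 62.9 = 65.27 years.
Total: 40.10 + 56.40 + 3.800 + 65.27 years.

Δt = 166 years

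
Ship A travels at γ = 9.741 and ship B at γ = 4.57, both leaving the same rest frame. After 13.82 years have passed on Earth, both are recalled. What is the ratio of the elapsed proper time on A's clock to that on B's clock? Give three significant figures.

τ_A/τ_B = 0.469

A: γ = 9.741. B: γ = 4.57.
τ_A/τ_B = γ_B/γ_A = 4.570/9.741 = 0.4692, so τ_A/τ_B = 0.4692.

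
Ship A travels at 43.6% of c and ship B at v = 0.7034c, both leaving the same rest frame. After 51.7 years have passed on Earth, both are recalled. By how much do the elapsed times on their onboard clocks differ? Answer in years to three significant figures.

|τ_A − τ_B| = 9.78 years

A: β = 0.436; γ = 1/√(1 − 0.436²) = 1/√0.8099 = 1.111; τ_A = 51.7/1.111 = 46.53 years.
B: γ = 1/√(1 − 0.7034²) = 1/√0.5052 = 1.407; τ_B = 51.7/1.407 = 36.75 years.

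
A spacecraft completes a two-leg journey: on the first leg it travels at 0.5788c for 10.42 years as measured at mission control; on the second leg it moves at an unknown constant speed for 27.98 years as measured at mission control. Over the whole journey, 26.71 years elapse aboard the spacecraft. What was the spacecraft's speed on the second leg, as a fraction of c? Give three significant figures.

β = 0.759

Leg 1: γ = 1/√(1 − 0.5788²) = 1/√0.6650 = 1.226; τ_1 = 10.42/1.226 = 8.497 years.
Leg 2: speed unknown; τ_2 = 27.98/γ_2.
Total proper time: 8.497 + τ_2 = 26.71, so τ_2 = 26.71 − 8.497 = 18.21 years.
γ_2 = 27.98/18.21 = 1.536; β = √(1 − 1/γ²) = √0.5763.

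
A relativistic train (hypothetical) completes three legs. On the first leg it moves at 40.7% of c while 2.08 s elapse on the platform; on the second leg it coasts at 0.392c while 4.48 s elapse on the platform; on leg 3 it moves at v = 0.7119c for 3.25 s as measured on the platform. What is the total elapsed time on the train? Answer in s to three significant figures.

Leg 1: β = 0.407; γ = 1/√(1 − 0.407²) = 1/√0.8344 = 1.095; τ_1 = 2.08/1.095 = 1.900 s.
Leg 2: γ = 1/√(1 − 0.392²) = 1/√0.8463 = 1.087; τ_2 = 4.48/1.087 = 4.121 s.
Leg 3: γ = 1/√(1 − 0.7119²) = 1/√0.4932 = 1.424; τ_3 = 3.25/1.424 = 2.282 s.
Total: 1.900 + 4.121 + 2.282 s.

τ = 8.30 s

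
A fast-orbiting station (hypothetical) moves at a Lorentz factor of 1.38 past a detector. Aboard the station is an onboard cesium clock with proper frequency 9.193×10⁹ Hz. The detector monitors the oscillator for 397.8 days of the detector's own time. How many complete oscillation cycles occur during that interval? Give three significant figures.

γ = 1.38
During 397.8 days of lab time, the oscillator's proper time advances by τ = Δt/γ = 397.8/1.380 = 288.3 days = 2.491×10⁷ s.
N = f × τ = 9.193×10⁹ × 2.491×10⁷ = 2.290×10¹⁷.

N = 2.29×10¹⁷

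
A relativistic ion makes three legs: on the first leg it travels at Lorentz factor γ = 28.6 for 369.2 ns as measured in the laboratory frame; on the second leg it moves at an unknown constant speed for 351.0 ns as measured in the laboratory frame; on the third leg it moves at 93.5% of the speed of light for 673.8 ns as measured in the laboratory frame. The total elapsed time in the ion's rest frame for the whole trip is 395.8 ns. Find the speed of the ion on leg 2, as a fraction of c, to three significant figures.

Leg 1: γ = 28.6; τ_1 = 369.2/28.60 = 12.91 ns.
Leg 2: speed unknown; τ_2 = 351.0/γ_2.
Leg 3: β = 0.935; γ = 1/√(1 − 0.935²) = 1/√0.1258 = 2.820; τ_3 = 673.8/2.820 = 239.0 ns.
Total proper time: 12.91 + τ_2 + 239.0 = 395.8, so τ_2 = 395.8 − 251.9 = 143.9 ns.
γ_2 = 351.0/143.9 = 2.439; β = √(1 − 1/γ²) = √0.8319.

β = 0.912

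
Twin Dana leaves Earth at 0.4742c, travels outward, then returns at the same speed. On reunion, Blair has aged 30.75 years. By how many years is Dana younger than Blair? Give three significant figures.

Δt − τ = 3.68 years

γ = 1/√(1 − 0.4742²) = 1/√0.7751 = 1.136
Dana's elapsed proper time: τ = 30.75/1.136 = 27.07 years.
Age gap = Δt − τ = 30.75 − 27.07 years.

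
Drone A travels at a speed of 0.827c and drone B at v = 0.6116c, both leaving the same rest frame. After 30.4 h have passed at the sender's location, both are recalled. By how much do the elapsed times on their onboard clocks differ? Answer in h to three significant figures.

A: γ = 1/√(1 − 0.827²) = 1/√0.3161 = 1.779; τ_A = 30.4/1.779 = 17.09 h.
B: γ = 1/√(1 − 0.6116²) = 1/√0.6259 = 1.264; τ_B = 30.4/1.264 = 24.05 h.

|τ_A − τ_B| = 6.96 h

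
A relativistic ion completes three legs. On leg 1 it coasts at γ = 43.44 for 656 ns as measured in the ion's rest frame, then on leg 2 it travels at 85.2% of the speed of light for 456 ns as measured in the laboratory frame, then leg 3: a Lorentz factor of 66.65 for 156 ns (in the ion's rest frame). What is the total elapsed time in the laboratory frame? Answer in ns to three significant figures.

Δt = 3.94×10⁴ ns

Leg 1: γ = 43.44; Δt_1 = 43.44 × 656 = 2.850×10⁴ ns.
Leg 2: 456 ns is already measured in the laboratory frame.
Leg 3: γ = 66.65; Δt_3 = 66.65 × 156 = 1.040×10⁴ ns.
Total: 2.850×10⁴ + 456.0 + 1.040×10⁴ ns.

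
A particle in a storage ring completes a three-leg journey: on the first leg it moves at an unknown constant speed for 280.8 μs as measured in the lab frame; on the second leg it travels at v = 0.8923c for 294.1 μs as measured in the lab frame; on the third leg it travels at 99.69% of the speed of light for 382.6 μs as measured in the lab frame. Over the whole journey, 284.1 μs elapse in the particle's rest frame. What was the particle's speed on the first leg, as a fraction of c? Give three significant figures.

Leg 1: speed unknown; τ_1 = 280.8/γ_1.
Leg 2: γ = 1/√(1 − 0.8923²) = 1/√0.2038 = 2.215; τ_2 = 294.1/2.215 = 132.8 μs.
Leg 3: β = 0.9969; γ = 1/√(1 − 0.9969²) = 1/√0.006190 = 12.71; τ_3 = 382.6/12.71 = 30.10 μs.
Total proper time: τ_1 + 132.8 + 30.10 = 284.1, so τ_1 = 284.1 − 162.9 = 121.2 μs.
γ_1 = 280.8/121.2 = 2.316; β = √(1 − 1/γ²) = √0.8136.

β = 0.902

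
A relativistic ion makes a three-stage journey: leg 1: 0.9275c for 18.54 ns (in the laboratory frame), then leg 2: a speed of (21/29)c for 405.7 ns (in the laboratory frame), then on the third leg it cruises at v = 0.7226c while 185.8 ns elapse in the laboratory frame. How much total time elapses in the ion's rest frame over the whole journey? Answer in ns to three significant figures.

Leg 1: γ = 1/√(1 − 0.9275²) = 1/√0.1397 = 2.675; τ_1 = 18.54/2.675 = 6.931 ns.
Leg 2: γ = 1/√(1 − (21/29)²) = 29/20 = 1.450; τ_2 = 405.7/1.450 = 279.8 ns.
Leg 3: γ = 1/√(1 − 0.7226²) = 1/√0.4778 = 1.447; τ_3 = 185.8/1.447 = 128.4 ns.
Total: 6.931 + 279.8 + 128.4 ns.

τ = 415 ns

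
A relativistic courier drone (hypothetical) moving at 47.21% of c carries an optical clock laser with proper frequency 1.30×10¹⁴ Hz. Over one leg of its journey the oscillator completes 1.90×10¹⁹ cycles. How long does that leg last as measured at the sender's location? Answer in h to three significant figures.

β = 0.4721; γ = 1/√(1 − 0.4721²) = 1/√0.7771 = 1.134
Proper time for N cycles: τ = N/f = 1.90×10¹⁹/(1.30×10¹⁴) = 1.462×10⁵ s = 40.60 h.
Lab-frame duration Δt = γτ = 1.134 × 40.60 = 46.05 h.

Δt = 46.1 h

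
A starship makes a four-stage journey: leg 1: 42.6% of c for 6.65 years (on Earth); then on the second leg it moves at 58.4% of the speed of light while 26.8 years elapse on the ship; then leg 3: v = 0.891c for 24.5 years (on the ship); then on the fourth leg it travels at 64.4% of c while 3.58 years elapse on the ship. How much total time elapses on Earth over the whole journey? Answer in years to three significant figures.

Leg 1: 6.65 years is already measured on Earth.
Leg 2: β = 0.584; γ = 1/√(1 − 0.584²) = 1/√0.6589 = 1.232; Δt_2 = 1.232 × 26.8 = 33.01 years.
Leg 3: γ = 1/√(1 − 0.891²) = 1/√0.2061 = 2.203; Δt_3 = 2.203 × 24.5 = 53.96 years.
Leg 4: β = 0.644; γ = 1/√(1 − 0.644²) = 1/√0.5853 = 1.307; Δt_4 = 1.307 × 3.58 = 4.680 years.
Total: 6.650 + 33.01 + 53.96 + 4.680 years.

Δt = 98.3 years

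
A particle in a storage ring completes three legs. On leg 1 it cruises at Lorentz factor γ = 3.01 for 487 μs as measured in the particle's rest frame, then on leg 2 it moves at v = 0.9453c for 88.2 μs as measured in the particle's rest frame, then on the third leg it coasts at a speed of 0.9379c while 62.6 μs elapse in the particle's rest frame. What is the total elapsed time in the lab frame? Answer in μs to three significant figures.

Δt = 1920 μs

Leg 1: γ = 3.01; Δt_1 = 3.010 × 487 = 1466 μs.
Leg 2: γ = 1/√(1 − 0.9453²) = 1/√0.1064 = 3.066; Δt_2 = 3.066 × 88.2 = 270.4 μs.
Leg 3: γ = 1/√(1 − 0.9379²) = 1/√0.1203 = 2.883; Δt_3 = 2.883 × 62.6 = 180.5 μs.
Total: 1466 + 270.4 + 180.5 μs.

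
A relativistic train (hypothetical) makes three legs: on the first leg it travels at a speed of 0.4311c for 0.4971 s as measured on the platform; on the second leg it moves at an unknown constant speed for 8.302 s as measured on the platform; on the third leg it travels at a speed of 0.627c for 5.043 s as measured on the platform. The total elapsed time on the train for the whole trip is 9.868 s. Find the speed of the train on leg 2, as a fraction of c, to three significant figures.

Leg 1: γ = 1/√(1 − 0.4311²) = 1/√0.8142 = 1.108; τ_1 = 0.4971/1.108 = 0.4485 s.
Leg 2: speed unknown; τ_2 = 8.302/γ_2.
Leg 3: γ = 1/√(1 − 0.627²) = 1/√0.6069 = 1.284; τ_3 = 5.043/1.284 = 3.929 s.
Total proper time: 0.4485 + τ_2 + 3.929 = 9.868, so τ_2 = 9.868 − 4.377 = 5.491 s.
γ_2 = 8.302/5.491 = 1.512; β = √(1 − 1/γ²) = √0.5626.

β = 0.750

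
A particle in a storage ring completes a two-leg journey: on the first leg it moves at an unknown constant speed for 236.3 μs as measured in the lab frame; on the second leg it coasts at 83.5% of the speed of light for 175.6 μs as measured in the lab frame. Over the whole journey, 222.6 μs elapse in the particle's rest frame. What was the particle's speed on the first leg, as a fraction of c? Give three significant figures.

β = 0.846

Leg 1: speed unknown; τ_1 = 236.3/γ_1.
Leg 2: β = 0.835; γ = 1/√(1 − 0.835²) = 1/√0.3028 = 1.817; τ_2 = 175.6/1.817 = 96.62 μs.
Total proper time: τ_1 + 96.62 = 222.6, so τ_1 = 222.6 − 96.62 = 126.0 μs.
γ_1 = 236.3/126.0 = 1.876; β = √(1 − 1/γ²) = √0.7158.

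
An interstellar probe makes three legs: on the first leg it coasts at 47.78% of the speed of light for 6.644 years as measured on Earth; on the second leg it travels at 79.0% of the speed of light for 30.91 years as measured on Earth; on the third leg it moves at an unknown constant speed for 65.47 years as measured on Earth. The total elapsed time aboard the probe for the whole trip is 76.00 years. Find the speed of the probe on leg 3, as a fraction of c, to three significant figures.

Leg 1: β = 0.4778; γ = 1/√(1 − 0.4778²) = 1/√0.7717 = 1.138; τ_1 = 6.644/1.138 = 5.837 years.
Leg 2: β = 0.790; γ = 1/√(1 − 0.790²) = 1/√0.3759 = 1.631; τ_2 = 30.91/1.631 = 18.95 years.
Leg 3: speed unknown; τ_3 = 65.47/γ_3.
Total proper time: 5.837 + 18.95 + τ_3 = 76.00, so τ_3 = 76.00 − 24.79 = 51.21 years.
γ_3 = 65.47/51.21 = 1.278; β = √(1 − 1/γ²) = √0.3881.

β = 0.623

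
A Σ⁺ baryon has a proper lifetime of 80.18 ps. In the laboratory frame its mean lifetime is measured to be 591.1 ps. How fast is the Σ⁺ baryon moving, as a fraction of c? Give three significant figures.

γ = Δt/τ₀ = 591.1/80.18 = 7.372
β = √(1 − 1/γ²) = √(1 − 0.01840) = √0.9816

β = 0.991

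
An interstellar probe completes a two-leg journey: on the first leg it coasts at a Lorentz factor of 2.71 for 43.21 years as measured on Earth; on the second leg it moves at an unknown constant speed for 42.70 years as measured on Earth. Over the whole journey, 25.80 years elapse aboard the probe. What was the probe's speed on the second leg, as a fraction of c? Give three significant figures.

Leg 1: γ = 2.71; τ_1 = 43.21/2.710 = 15.94 years.
Leg 2: speed unknown; τ_2 = 42.70/γ_2.
Total proper time: 15.94 + τ_2 = 25.80, so τ_2 = 25.80 − 15.94 = 9.855 years.
γ_2 = 42.70/9.855 = 4.333; β = √(1 − 1/γ²) = √0.9467.

β = 0.973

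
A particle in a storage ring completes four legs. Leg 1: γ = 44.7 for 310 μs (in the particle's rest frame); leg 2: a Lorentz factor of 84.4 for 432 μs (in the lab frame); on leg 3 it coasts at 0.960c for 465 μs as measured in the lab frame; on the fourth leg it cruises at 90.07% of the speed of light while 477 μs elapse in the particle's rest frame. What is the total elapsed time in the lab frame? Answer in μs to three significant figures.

Leg 1: γ = 44.7; Δt_1 = 44.70 × 310 = 1.386×10⁴ μs.
Leg 2: 432 μs is already measured in the lab frame.
Leg 3: 465 μs is already measured in the lab frame.
Leg 4: β = 0.9007; γ = 1/√(1 − 0.9007²) = 1/√0.1887 = 2.302; Δt_4 = 2.302 × 477 = 1098 μs.
Total: 1.386×10⁴ + 432.0 + 465.0 + 1098 μs.

Δt = 1.59×10⁴ μs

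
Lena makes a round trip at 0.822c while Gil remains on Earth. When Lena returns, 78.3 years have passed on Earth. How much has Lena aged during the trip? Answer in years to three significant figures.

γ = 1/√(1 − 0.822²) = 1/√0.3243 = 1.756
Lena's clock measures proper time along the trip: τ = Δt/γ = 78.3/1.756 years.

τ = 44.6 years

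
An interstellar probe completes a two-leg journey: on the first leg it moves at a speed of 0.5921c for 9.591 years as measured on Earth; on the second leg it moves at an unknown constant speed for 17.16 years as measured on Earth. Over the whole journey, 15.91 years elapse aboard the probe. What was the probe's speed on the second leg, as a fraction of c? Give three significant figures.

Leg 1: γ = 1/√(1 − 0.5921²) = 1/√0.6494 = 1.241; τ_1 = 9.591/1.241 = 7.729 years.
Leg 2: speed unknown; τ_2 = 17.16/γ_2.
Total proper time: 7.729 + τ_2 = 15.91, so τ_2 = 15.91 − 7.729 = 8.181 years.
γ_2 = 17.16/8.181 = 2.098; β = √(1 − 1/γ²) = √0.7727.

β = 0.879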